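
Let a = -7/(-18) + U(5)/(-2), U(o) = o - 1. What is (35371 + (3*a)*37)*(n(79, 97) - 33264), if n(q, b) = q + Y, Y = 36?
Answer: -6999510797/6 ≈ -1.1666e+9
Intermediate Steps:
U(o) = -1 + o
a = -29/18 (a = -7/(-18) + (-1 + 5)/(-2) = -7*(-1/18) + 4*(-½) = 7/18 - 2 = -29/18 ≈ -1.6111)
n(q, b) = 36 + q (n(q, b) = q + 36 = 36 + q)
(35371 + (3*a)*37)*(n(79, 97) - 33264) = (35371 + (3*(-29/18))*37)*((36 + 79) - 33264) = (35371 - 29/6*37)*(115 - 33264) = (35371 - 1073/6)*(-33149) = (211153/6)*(-33149) = -6999510797/6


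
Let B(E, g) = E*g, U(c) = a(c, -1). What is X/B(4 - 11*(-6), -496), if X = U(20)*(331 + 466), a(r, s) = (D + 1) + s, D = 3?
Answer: -2391/34720 ≈ -0.068865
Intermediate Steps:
a(r, s) = 4 + s (a(r, s) = (3 + 1) + s = 4 + s)
U(c) = 3 (U(c) = 4 - 1 = 3)
X = 2391 (X = 3*(331 + 466) = 3*797 = 2391)
X/B(4 - 11*(-6), -496) = 2391/(((4 - 11*(-6))*(-496))) = 2391/(((4 + 66)*(-496))) = 2391/((70*(-496))) = 2391/(-34720) = 2391*(-1/34720) = -2391/34720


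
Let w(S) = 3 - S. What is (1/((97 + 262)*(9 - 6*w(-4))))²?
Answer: 1/140351409 ≈ 7.1250e-9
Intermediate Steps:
(1/((97 + 262)*(9 - 6*w(-4))))² = (1/((97 + 262)*(9 - 6*(3 - 1*(-4)))))² = (1/(359*(9 - 6*(3 + 4))))² = (1/(359*(9 - 6*7)))² = (1/(359*(9 - 42)))² = ((1/359)/(-33))² = ((1/359)*(-1/33))² = (-1/11847)² = 1/140351409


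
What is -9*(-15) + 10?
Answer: 145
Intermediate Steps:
-9*(-15) + 10 = 135 + 10 = 145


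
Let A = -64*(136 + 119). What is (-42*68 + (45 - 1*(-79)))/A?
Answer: 683/4080 ≈ 0.16740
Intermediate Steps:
A = -16320 (A = -64*255 = -16320)
(-42*68 + (45 - 1*(-79)))/A = (-42*68 + (45 - 1*(-79)))/(-16320) = (-2856 + (45 + 79))*(-1/16320) = (-2856 + 124)*(-1/16320) = -2732*(-1/16320) = 683/4080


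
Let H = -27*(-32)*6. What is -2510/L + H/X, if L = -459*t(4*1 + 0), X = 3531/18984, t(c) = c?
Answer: 30115872271/1080486 ≈ 27873.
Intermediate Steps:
X = 1177/6328 (X = 3531*(1/18984) = 1177/6328 ≈ 0.18600)
H = 5184 (H = 864*6 = 5184)
L = -1836 (L = -459*(4*1 + 0) = -459*(4 + 0) = -459*4 = -1836)
-2510/L + H/X = -2510/(-1836) + 5184/(1177/6328) = -2510*(-1/1836) + 5184*(6328/1177) = 1255/918 + 32804352/1177 = 30115872271/1080486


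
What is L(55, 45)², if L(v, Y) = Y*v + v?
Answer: 6400900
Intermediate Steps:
L(v, Y) = v + Y*v
L(55, 45)² = (55*(1 + 45))² = (55*46)² = 2530² = 6400900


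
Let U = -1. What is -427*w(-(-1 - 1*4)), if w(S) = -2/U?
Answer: -854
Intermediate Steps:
w(S) = 2 (w(S) = -2/(-1) = -2*(-1) = 2)
-427*w(-(-1 - 1*4)) = -427*2 = -854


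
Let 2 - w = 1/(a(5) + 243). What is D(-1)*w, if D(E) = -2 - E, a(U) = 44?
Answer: -573/287 ≈ -1.9965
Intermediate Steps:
w = 573/287 (w = 2 - 1/(44 + 243) = 2 - 1/287 = 573/287 ≈ 1.9965)
D(-1)*w = (-2 - 1*(-1))*(573/287) = (-2 + 1)*(573/287) = -1*573/287 = -573/287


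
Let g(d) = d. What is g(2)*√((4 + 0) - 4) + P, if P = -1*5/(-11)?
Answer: 5/11 ≈ 0.45455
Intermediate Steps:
P = 5/11 (P = -5*(-1/11) = 5/11 ≈ 0.45455)
g(2)*√((4 + 0) - 4) + P = 2*√((4 + 0) - 4) + 5/11 = 2*√(4 - 4) + 5/11 = 2*√0 + 5/11 = 2*0 + 5/11 = 0 + 5/11 = 5/11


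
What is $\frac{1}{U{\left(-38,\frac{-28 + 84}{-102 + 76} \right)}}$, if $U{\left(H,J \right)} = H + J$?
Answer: $- \frac{13}{522} \approx -0.024904$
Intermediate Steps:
$\frac{1}{U{\left(-38,\frac{-28 + 84}{-102 + 76} \right)}} = \frac{1}{-38 + \frac{-28 + 84}{-102 + 76}} = \frac{1}{-38 + \frac{56}{-26}} = \frac{1}{-38 + 56 \left(- \frac{1}{26}\right)} = \frac{1}{-38 - \frac{28}{13}} = \frac{1}{- \frac{522}{13}} = - \frac{13}{522}$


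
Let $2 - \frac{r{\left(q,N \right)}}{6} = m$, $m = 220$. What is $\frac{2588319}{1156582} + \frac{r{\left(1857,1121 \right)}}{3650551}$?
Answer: $\frac{9447277704513}{4222161576682} \approx 2.2375$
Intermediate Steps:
$r{\left(q,N \right)} = -1308$ ($r{\left(q,N \right)} = 12 - 1320 = -1308$)
$\frac{2588319}{1156582} + \frac{r{\left(1857,1121 \right)}}{3650551} = \frac{2588319}{1156582} - \frac{1308}{3650551} = \frac{9447277704513}{4222161576682}$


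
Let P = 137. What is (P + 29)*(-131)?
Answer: -21746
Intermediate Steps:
(P + 29)*(-131) = (137 + 29)*(-131) = 166*(-131) = -21746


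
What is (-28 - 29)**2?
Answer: 3249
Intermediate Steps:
(-28 - 29)**2 = (-57)**2 = 3249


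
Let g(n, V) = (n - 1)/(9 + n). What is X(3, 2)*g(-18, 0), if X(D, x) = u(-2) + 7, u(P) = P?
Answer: 95/9 ≈ 10.556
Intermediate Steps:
X(D, x) = 5 (X(D, x) = -2 + 7 = 5)
g(n, V) = (-1 + n)/(9 + n)
X(3, 2)*g(-18, 0) = 5*((-1 - 18)/(9 - 18)) = 5*(-19/(-9)) = 5*(-1/9*(-19)) = 5*(19/9) = 95/9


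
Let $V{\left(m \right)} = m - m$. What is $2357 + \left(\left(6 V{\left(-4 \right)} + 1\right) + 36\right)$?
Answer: $2394$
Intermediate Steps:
$V{\left(m \right)} = 0$
$2357 + \left(\left(6 V{\left(-4 \right)} + 1\right) + 36\right) = 2357 + \left(\left(6 \cdot 0 + 1\right) + 36\right) = 2357 + \left(\left(0 + 1\right) + 36\right) = 2357 + \left(1 + 36\right) = 2357 + 37 = 2394$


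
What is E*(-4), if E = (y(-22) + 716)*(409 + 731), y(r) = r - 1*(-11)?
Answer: -3214800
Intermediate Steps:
y(r) = 11 + r (y(r) = r + 11 = 11 + r)
E = 803700 (E = ((11 - 22) + 716)*(409 + 731) = (-11 + 716)*1140 = 705*1140 = 803700)
E*(-4) = 803700*(-4) = -3214800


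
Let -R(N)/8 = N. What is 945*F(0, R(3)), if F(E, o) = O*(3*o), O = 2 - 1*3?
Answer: 68040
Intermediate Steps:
R(N) = -8*N
O = -1 (O = 2 - 3 = -1)
F(E, o) = -3*o
945*F(0, R(3)) = 945*(-(-24)*3) = 945*(-3*(-24)) = 945*72 = 68040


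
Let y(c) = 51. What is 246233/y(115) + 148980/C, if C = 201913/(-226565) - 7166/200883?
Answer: -335420091372923323/2151407152419 ≈ -1.5591e+5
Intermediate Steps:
C = -42184453969/45513056895 (C = 201913*(-1/226565) - 7166*1/200883 = -201913/226565 - 7166/200883 = -42184453969/45513056895 ≈ -0.92686)
246233/y(115) + 148980/C = 246233/51 + 148980/(-42184453969/45513056895) = 246233*(1/51) + 148980*(-45513056895/42184453969) = 246233/51 - 6780535216217100/42184453969 = -335420091372923323/2151407152419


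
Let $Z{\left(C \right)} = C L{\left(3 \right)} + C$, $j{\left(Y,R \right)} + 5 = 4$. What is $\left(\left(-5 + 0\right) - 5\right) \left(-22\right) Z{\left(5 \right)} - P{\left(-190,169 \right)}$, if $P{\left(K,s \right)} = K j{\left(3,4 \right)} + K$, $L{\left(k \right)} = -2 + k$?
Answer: $2200$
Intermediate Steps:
$j{\left(Y,R \right)} = -1$ ($j{\left(Y,R \right)} = -5 + 4 = -1$)
$P{\left(K,s \right)} = 0$ ($P{\left(K,s \right)} = K \left(-1\right) + K = - K + K = 0$)
$Z{\left(C \right)} = 2 C$ ($Z{\left(C \right)} = C \left(-2 + 3\right) + C = C 1 + C = C + C = 2 C$)
$\left(\left(-5 + 0\right) - 5\right) \left(-22\right) Z{\left(5 \right)} - P{\left(-190,169 \right)} = \left(\left(-5 + 0\right) - 5\right) \left(-22\right) 2 \cdot 5 - 0 = \left(-5 - 5\right) \left(-22\right) 10 + 0 = \left(-10\right) \left(-22\right) 10 + 0 = 220 \cdot 10 + 0 = 2200 + 0 = 2200$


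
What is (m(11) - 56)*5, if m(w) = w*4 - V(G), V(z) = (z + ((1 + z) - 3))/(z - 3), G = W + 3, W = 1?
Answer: -90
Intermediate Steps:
G = 4 (G = 1 + 3 = 4)
V(z) = (-2 + 2*z)/(-3 + z) (V(z) = (z + (-2 + z))/(-3 + z) = (-2 + 2*z)/(-3 + z))
m(w) = -6 + 4*w (m(w) = w*4 - 2*(-1 + 4)/(-3 + 4) = 4*w - 2*3/1 = 4*w - 2*3 = 4*w - 1*6 = 4*w - 6 = -6 + 4*w)
(m(11) - 56)*5 = ((-6 + 4*11) - 56)*5 = ((-6 + 44) - 56)*5 = (38 - 56)*5 = -18*5 = -90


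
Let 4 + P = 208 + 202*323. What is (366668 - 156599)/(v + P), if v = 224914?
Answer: 70023/96788 ≈ 0.72347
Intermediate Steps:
P = 65450 (P = -4 + (208 + 202*323) = -4 + (208 + 65246) = -4 + 65454 = 65450)
(366668 - 156599)/(v + P) = (366668 - 156599)/(224914 + 65450) = 210069/290364 = 210069*(1/290364) = 70023/96788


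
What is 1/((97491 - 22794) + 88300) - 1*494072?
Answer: -80532253783/162997 ≈ -4.9407e+5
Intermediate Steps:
1/((97491 - 22794) + 88300) - 1*494072 = 1/(74697 + 88300) - 494072 = 1/162997 - 494072 = -80532253783/162997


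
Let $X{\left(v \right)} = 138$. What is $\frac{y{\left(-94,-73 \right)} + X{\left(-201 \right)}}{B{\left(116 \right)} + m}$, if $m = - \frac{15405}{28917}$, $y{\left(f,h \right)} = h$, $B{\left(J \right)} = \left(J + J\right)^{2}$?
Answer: $\frac{626535}{518804401} \approx 0.0012077$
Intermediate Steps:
$B{\left(J \right)} = 4 J^{2}$ ($B{\left(J \right)} = \left(2 J\right)^{2} = 4 J^{2}$)
$m = - \frac{5135}{9639}$ ($m = \left(-15405\right) \frac{1}{28917} = - \frac{5135}{9639} \approx -0.53273$)
$\frac{y{\left(-94,-73 \right)} + X{\left(-201 \right)}}{B{\left(116 \right)} + m} = \frac{-73 + 138}{4 \cdot 116^{2} - \frac{5135}{9639}} = \frac{65}{4 \cdot 13456 - \frac{5135}{9639}} = \frac{65}{53824 - \frac{5135}{9639}} = \frac{65}{\frac{518804401}{9639}} = 65 \cdot \frac{9639}{518804401} = \frac{626535}{518804401}$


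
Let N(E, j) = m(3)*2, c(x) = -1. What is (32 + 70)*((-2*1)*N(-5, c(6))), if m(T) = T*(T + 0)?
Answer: -3672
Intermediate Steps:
m(T) = T² (m(T) = T*T = T²)
N(E, j) = 18 (N(E, j) = 3²*2 = 9*2 = 18)
(32 + 70)*((-2*1)*N(-5, c(6))) = (32 + 70)*(-2*1*18) = 102*(-2*18) = 102*(-36) = -3672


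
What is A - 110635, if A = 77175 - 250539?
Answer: -283999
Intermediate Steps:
A = -173364
A - 110635 = -173364 - 110635 = -283999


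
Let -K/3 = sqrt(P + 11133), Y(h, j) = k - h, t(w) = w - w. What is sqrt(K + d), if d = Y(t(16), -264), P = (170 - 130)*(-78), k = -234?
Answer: sqrt(-234 - 3*sqrt(8013)) ≈ 22.418*I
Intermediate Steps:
P = -3120 (P = 40*(-78) = -3120)
t(w) = 0
Y(h, j) = -234 - h
d = -234 (d = -234 - 1*0 = -234 + 0 = -234)
K = -3*sqrt(8013) (K = -3*sqrt(-3120 + 11133) = -3*sqrt(8013) ≈ -268.55)
sqrt(K + d) = sqrt(-3*sqrt(8013) - 234) = sqrt(-234 - 3*sqrt(8013))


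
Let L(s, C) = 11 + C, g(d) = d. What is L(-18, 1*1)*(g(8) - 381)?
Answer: -4476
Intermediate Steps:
L(-18, 1*1)*(g(8) - 381) = (11 + 1*1)*(8 - 381) = (11 + 1)*(-373) = 12*(-373) = -4476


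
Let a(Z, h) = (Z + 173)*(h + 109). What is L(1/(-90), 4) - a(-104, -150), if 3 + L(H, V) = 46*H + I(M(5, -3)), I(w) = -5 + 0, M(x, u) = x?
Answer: 126922/45 ≈ 2820.5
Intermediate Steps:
a(Z, h) = (109 + h)*(173 + Z) (a(Z, h) = (173 + Z)*(109 + h) = (109 + h)*(173 + Z))
I(w) = -5
L(H, V) = -8 + 46*H (L(H, V) = -3 + (46*H - 5) = -3 + (-5 + 46*H) = -8 + 46*H)
L(1/(-90), 4) - a(-104, -150) = (-8 + 46/(-90)) - (18857 + 109*(-104) + 173*(-150) - 104*(-150)) = (-8 + 46*(-1/90)) - (18857 - 11336 - 25950 + 15600) = (-8 - 23/45) - 1*(-2829) = -383/45 + 2829 = 126922/45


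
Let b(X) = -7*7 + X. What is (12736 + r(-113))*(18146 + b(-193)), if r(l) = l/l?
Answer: 228043248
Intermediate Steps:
b(X) = -49 + X
r(l) = 1
(12736 + r(-113))*(18146 + b(-193)) = (12736 + 1)*(18146 + (-49 - 193)) = 12737*(18146 - 242) = 12737*17904 = 228043248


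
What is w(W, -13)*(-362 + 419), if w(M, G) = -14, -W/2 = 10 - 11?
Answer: -798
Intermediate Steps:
W = 2 (W = -2*(10 - 11) = -2*(-1) = 2)
w(W, -13)*(-362 + 419) = -14*(-362 + 419) = -14*57 = -798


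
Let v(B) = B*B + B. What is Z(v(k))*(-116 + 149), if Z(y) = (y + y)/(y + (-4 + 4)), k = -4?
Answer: 66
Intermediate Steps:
v(B) = B + B**2 (v(B) = B**2 + B = B + B**2)
Z(y) = 2 (Z(y) = (2*y)/(y + 0) = (2*y)/y = 2)
Z(v(k))*(-116 + 149) = 2*(-116 + 149) = 2*33 = 66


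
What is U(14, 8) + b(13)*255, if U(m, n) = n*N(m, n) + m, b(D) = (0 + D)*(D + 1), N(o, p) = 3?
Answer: 46448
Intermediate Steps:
b(D) = D*(1 + D)
U(m, n) = m + 3*n (U(m, n) = n*3 + m = 3*n + m = m + 3*n)
U(14, 8) + b(13)*255 = (14 + 3*8) + (13*(1 + 13))*255 = (14 + 24) + (13*14)*255 = 38 + 182*255 = 38 + 46410 = 46448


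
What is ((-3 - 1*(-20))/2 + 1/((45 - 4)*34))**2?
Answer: 35105625/485809 ≈ 72.262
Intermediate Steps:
((-3 - 1*(-20))/2 + 1/((45 - 4)*34))**2 = ((-3 + 20)*(1/2) + (1/34)/41)**2 = (17*(1/2) + (1/41)*(1/34))**2 = (17/2 + 1/1394)**2 = (5925/697)**2 = 35105625/485809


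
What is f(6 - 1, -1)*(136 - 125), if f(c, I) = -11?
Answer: -121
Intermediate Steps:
f(6 - 1, -1)*(136 - 125) = -11*(136 - 125) = -11*11 = -121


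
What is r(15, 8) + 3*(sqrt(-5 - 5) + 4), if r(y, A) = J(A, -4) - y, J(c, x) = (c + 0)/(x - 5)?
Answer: -35/9 + 3*I*sqrt(10) ≈ -3.8889 + 9.4868*I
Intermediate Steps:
J(c, x) = c/(-5 + x)
r(y, A) = -y - A/9 (r(y, A) = A/(-5 - 4) - y = A/(-9) - y = A*(-1/9) - y = -A/9 - y = -y - A/9)
r(15, 8) + 3*(sqrt(-5 - 5) + 4) = (-1*15 - 1/9*8) + 3*(sqrt(-5 - 5) + 4) = (-15 - 8/9) + 3*(sqrt(-10) + 4) = -143/9 + 3*(I*sqrt(10) + 4) = -143/9 + 3*(4 + I*sqrt(10)) = -143/9 + (12 + 3*I*sqrt(10)) = -35/9 + 3*I*sqrt(10)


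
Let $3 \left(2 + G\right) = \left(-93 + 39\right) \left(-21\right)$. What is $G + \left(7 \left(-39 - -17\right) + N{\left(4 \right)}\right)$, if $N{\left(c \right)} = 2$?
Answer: $224$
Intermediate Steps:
$G = 376$ ($G = -2 + \frac{\left(-93 + 39\right) \left(-21\right)}{3} = -2 + \frac{\left(-54\right) \left(-21\right)}{3} = -2 + \frac{1}{3} \cdot 1134 = -2 + 378 = 376$)
$G + \left(7 \left(-39 - -17\right) + N{\left(4 \right)}\right) = 376 + \left(7 \left(-39 - -17\right) + 2\right) = 376 + \left(7 \left(-39 + 17\right) + 2\right) = 376 + \left(7 \left(-22\right) + 2\right) = 376 + \left(-154 + 2\right) = 376 - 152 = 224$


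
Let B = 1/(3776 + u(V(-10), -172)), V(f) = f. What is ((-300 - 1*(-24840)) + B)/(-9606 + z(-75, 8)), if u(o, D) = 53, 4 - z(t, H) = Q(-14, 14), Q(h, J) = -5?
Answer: -93963661/36746913 ≈ -2.5570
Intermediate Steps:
z(t, H) = 9 (z(t, H) = 4 - 1*(-5) = 4 + 5 = 9)
B = 1/3829 (B = 1/(3776 + 53) = 1/3829 ≈ 0.00026116)
((-300 - 1*(-24840)) + B)/(-9606 + z(-75, 8)) = ((-300 - 1*(-24840)) + 1/3829)/(-9606 + 9) = ((-300 + 24840) + 1/3829)/(-9597) = (24540 + 1/3829)*(-1/9597) = (93963661/3829)*(-1/9597) = -93963661/36746913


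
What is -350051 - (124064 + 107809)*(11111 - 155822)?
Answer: 33554223652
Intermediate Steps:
-350051 - (124064 + 107809)*(11111 - 155822) = -350051 - 231873*(-144711) = -350051 - 1*(-33554573703) = -350051 + 33554573703 = 33554223652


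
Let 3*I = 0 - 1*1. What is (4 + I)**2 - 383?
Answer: -3326/9 ≈ -369.56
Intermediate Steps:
I = -1/3 (I = (0 - 1*1)/3 = (0 - 1)/3 = (1/3)*(-1) = -1/3 ≈ -0.33333)
(4 + I)**2 - 383 = (4 - 1/3)**2 - 383 = (11/3)**2 - 383 = 121/9 - 383 = -3326/9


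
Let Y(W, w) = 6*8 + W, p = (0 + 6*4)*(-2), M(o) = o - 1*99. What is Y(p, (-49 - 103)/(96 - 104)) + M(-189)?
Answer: -288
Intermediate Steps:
M(o) = -99 + o (M(o) = o - 99 = -99 + o)
p = -48 (p = (0 + 24)*(-2) = 24*(-2) = -48)
Y(W, w) = 48 + W
Y(p, (-49 - 103)/(96 - 104)) + M(-189) = (48 - 48) + (-99 - 189) = 0 - 288 = -288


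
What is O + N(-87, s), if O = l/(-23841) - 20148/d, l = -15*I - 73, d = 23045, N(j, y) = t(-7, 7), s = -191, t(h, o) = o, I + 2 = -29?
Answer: 3356528807/549415845 ≈ 6.1093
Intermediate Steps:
I = -31 (I = -2 - 29 = -31)
N(j, y) = 7
l = 392 (l = -15*(-31) - 73 = 465 - 73 = 392)
O = -489382108/549415845 (O = 392/(-23841) - 20148/23045 = 392*(-1/23841) - 20148*1/23045 = -392/23841 - 20148/23045 = -489382108/549415845 ≈ -0.89073)
O + N(-87, s) = -489382108/549415845 + 7 = 3356528807/549415845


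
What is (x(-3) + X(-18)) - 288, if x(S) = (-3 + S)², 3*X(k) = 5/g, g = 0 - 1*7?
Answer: -5297/21 ≈ -252.24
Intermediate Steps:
g = -7 (g = 0 - 7 = -7)
X(k) = -5/21 (X(k) = (5/(-7))/3 = (5*(-⅐))/3 = (⅓)*(-5/7) = -5/21)
(x(-3) + X(-18)) - 288 = ((-3 - 3)² - 5/21) - 288 = ((-6)² - 5/21) - 288 = (36 - 5/21) - 288 = 751/21 - 288 = -5297/21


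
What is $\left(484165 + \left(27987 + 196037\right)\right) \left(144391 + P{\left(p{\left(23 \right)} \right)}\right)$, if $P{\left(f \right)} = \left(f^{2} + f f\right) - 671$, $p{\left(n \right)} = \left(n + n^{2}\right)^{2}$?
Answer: $131503048116617928$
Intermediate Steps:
$P{\left(f \right)} = -671 + 2 f^{2}$ ($P{\left(f \right)} = \left(f^{2} + f^{2}\right) - 671 = 2 f^{2} - 671 = -671 + 2 f^{2}$)
$\left(484165 + \left(27987 + 196037\right)\right) \left(144391 + P{\left(p{\left(23 \right)} \right)}\right) = \left(484165 + \left(27987 + 196037\right)\right) \left(144391 - \left(671 - 2 \left(23^{2} \left(1 + 23\right)^{2}\right)^{2}\right)\right) = \left(484165 + 224024\right) \left(144391 - \left(671 - 2 \left(529 \cdot 24^{2}\right)^{2}\right)\right) = 708189 \left(144391 - \left(671 - 2 \left(529 \cdot 576\right)^{2}\right)\right) = 708189 \left(144391 - \left(671 - 2 \cdot 304704^{2}\right)\right) = 708189 \left(144391 + \left(-671 + 2 \cdot 92844527616\right)\right) = 708189 \left(144391 + \left(-671 + 185689055232\right)\right) = 708189 \left(144391 + 185689054561\right) = 708189 \cdot 185689198952 = 131503048116617928$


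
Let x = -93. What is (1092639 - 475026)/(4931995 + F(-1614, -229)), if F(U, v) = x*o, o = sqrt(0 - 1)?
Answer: 3046064227935/24324574688674 + 57438009*I/24324574688674 ≈ 0.12523 + 2.3613e-6*I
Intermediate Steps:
o = I (o = sqrt(-1) = I ≈ 1.0*I)
F(U, v) = -93*I
(1092639 - 475026)/(4931995 + F(-1614, -229)) = (1092639 - 475026)/(4931995 - 93*I) = 617613*((4931995 + 93*I)/24324574688674) = 617613*(4931995 + 93*I)/24324574688674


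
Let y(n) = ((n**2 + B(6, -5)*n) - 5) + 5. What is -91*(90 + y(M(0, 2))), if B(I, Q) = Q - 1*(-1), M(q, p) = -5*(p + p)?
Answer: -51870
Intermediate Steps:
M(q, p) = -10*p
B(I, Q) = 1 + Q (B(I, Q) = Q + 1 = 1 + Q)
y(n) = n**2 - 4*n (y(n) = ((n**2 + (1 - 5)*n) - 5) + 5 = ((n**2 - 4*n) - 5) + 5 = (-5 + n**2 - 4*n) + 5 = n**2 - 4*n)
-91*(90 + y(M(0, 2))) = -91*(90 + (-10*2)*(-4 - 10*2)) = -91*(90 - 20*(-4 - 20)) = -91*(90 - 20*(-24)) = -91*(90 + 480) = -91*570 = -51870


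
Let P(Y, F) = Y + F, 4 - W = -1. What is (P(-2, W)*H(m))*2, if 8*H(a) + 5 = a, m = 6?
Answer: 3/4 ≈ 0.75000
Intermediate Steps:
H(a) = -5/8 + a/8
W = 5 (W = 4 - 1*(-1) = 4 + 1 = 5)
P(Y, F) = F + Y
(P(-2, W)*H(m))*2 = ((5 - 2)*(-5/8 + (1/8)*6))*2 = (3*(-5/8 + 3/4))*2 = (3*(1/8))*2 = (3/8)*2 = 3/4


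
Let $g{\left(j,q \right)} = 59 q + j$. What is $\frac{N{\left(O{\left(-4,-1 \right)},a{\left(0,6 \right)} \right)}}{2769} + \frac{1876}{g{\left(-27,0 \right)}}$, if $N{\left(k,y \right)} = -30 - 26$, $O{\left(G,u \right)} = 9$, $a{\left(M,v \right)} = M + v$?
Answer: $- \frac{1732052}{24921} \approx -69.502$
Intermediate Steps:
$g{\left(j,q \right)} = j + 59 q$
$N{\left(k,y \right)} = -56$ ($N{\left(k,y \right)} = -30 - 26 = -56$)
$\frac{N{\left(O{\left(-4,-1 \right)},a{\left(0,6 \right)} \right)}}{2769} + \frac{1876}{g{\left(-27,0 \right)}} = - \frac{56}{2769} + \frac{1876}{-27 + 59 \cdot 0} = \left(-56\right) \frac{1}{2769} + \frac{1876}{-27 + 0} = - \frac{56}{2769} + \frac{1876}{-27} = - \frac{56}{2769} + 1876 \left(- \frac{1}{27}\right) = - \frac{56}{2769} - \frac{1876}{27} = - \frac{1732052}{24921}$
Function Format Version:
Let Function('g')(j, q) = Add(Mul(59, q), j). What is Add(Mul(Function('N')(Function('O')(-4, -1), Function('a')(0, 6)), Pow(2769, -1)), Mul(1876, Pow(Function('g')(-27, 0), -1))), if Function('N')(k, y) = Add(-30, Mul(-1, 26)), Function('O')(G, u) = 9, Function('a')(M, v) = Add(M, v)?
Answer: Rational(-1732052, 24921) ≈ -69.502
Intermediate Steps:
Function('g')(j, q) = Add(j, Mul(59, q))
Function('N')(k, y) = -56 (Function('N')(k, y) = Add(-30, -26) = -56)
Add(Mul(Function('N')(Function('O')(-4, -1), Function('a')(0, 6)), Pow(2769, -1)), Mul(1876, Pow(Function('g')(-27, 0), -1))) = Add(Mul(-56, Pow(2769, -1)), Mul(1876, Pow(Add(-27, Mul(59, 0)), -1))) = Add(Mul(-56, Rational(1, 2769)), Mul(1876, Pow(Add(-27, 0), -1))) = Add(Rational(-56, 2769), Mul(1876, Pow(-27, -1))) = Add(Rational(-56, 2769), Mul(1876, Rational(-1, 27))) = Add(Rational(-56, 2769), Rational(-1876, 27)) = Rational(-1732052, 24921)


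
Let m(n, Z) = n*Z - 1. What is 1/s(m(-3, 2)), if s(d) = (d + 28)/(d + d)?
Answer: -⅔ ≈ -0.66667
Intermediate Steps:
m(n, Z) = -1 + Z*n (m(n, Z) = Z*n - 1 = -1 + Z*n)
s(d) = (28 + d)/(2*d) (s(d) = (28 + d)/((2*d)) = (28 + d)*(1/(2*d)) = (28 + d)/(2*d))
1/s(m(-3, 2)) = 1/((28 + (-1 + 2*(-3)))/(2*(-1 + 2*(-3)))) = 1/((28 + (-1 - 6))/(2*(-1 - 6))) = 1/((½)*(28 - 7)/(-7)) = 1/((½)*(-⅐)*21) = 1/(-3/2) = -⅔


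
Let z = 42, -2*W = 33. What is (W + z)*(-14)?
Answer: -357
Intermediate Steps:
W = -33/2 (W = -½*33 = -33/2 ≈ -16.500)
(W + z)*(-14) = (-33/2 + 42)*(-14) = (51/2)*(-14) = -357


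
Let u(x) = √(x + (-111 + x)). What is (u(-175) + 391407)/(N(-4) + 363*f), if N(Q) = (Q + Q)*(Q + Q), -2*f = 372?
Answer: -391407/67454 - I*√461/67454 ≈ -5.8026 - 0.0003183*I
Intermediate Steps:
u(x) = √(-111 + 2*x)
f = -186 (f = -½*372 = -186)
N(Q) = 4*Q² (N(Q) = (2*Q)*(2*Q) = 4*Q²)
(u(-175) + 391407)/(N(-4) + 363*f) = (√(-111 + 2*(-175)) + 391407)/(4*(-4)² + 363*(-186)) = (√(-111 - 350) + 391407)/(4*16 - 67518) = (√(-461) + 391407)/(64 - 67518) = (I*√461 + 391407)/(-67454) = (391407 + I*√461)*(-1/67454) = -391407/67454 - I*√461/67454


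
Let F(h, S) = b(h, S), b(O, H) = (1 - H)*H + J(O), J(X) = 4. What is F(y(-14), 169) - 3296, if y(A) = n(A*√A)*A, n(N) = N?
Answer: -31684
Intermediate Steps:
b(O, H) = 4 + H*(1 - H) (b(O, H) = (1 - H)*H + 4 = H*(1 - H) + 4 = 4 + H*(1 - H))
y(A) = A^(5/2) (y(A) = (A*√A)*A = A^(3/2)*A = A^(5/2))
F(h, S) = 4 + S - S²
F(y(-14), 169) - 3296 = (4 + 169 - 1*169²) - 3296 = (4 + 169 - 1*28561) - 3296 = (4 + 169 - 28561) - 3296 = -28388 - 3296 = -31684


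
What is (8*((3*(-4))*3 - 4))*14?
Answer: -4480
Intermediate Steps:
(8*((3*(-4))*3 - 4))*14 = (8*(-12*3 - 4))*14 = (8*(-36 - 4))*14 = (8*(-40))*14 = -320*14 = -4480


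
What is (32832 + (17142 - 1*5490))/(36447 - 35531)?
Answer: 11121/229 ≈ 48.563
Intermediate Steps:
(32832 + (17142 - 1*5490))/(36447 - 35531) = (32832 + (17142 - 5490))/916 = (32832 + 11652)*(1/916) = 44484*(1/916) = 11121/229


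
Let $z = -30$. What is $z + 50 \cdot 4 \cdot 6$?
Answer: $1170$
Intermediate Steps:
$z + 50 \cdot 4 \cdot 6 = -30 + 50 \cdot 4 \cdot 6 = -30 + 50 \cdot 24 = -30 + 1200 = 1170$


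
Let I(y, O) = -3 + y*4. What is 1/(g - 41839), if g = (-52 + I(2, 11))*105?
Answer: -1/46774 ≈ -2.1379e-5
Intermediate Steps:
I(y, O) = -3 + 4*y
g = -4935 (g = (-52 + (-3 + 4*2))*105 = (-52 + (-3 + 8))*105 = (-52 + 5)*105 = -47*105 = -4935)
1/(g - 41839) = 1/(-4935 - 41839) = 1/(-46774) = -1/46774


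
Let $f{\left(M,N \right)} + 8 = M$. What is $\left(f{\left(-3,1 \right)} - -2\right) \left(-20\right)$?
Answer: $180$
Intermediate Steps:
$f{\left(M,N \right)} = -8 + M$
$\left(f{\left(-3,1 \right)} - -2\right) \left(-20\right) = \left(\left(-8 - 3\right) - -2\right) \left(-20\right) = \left(-11 + \left(-6 + 8\right)\right) \left(-20\right) = \left(-11 + 2\right) \left(-20\right) = \left(-9\right) \left(-20\right) = 180$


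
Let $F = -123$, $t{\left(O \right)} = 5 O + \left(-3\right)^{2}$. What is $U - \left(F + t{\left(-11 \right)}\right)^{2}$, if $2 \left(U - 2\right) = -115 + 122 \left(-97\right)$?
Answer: $- \frac{69067}{2} \approx -34534.0$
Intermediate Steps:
$t{\left(O \right)} = 9 + 5 O$ ($t{\left(O \right)} = 5 O + 9 = 9 + 5 O$)
$U = - \frac{11945}{2}$ ($U = 2 + \frac{-115 + 122 \left(-97\right)}{2} = 2 + \frac{-115 - 11834}{2} = 2 + \frac{1}{2} \left(-11949\right) = 2 - \frac{11949}{2} = - \frac{11945}{2} \approx -5972.5$)
$U - \left(F + t{\left(-11 \right)}\right)^{2} = - \frac{11945}{2} - \left(-123 + \left(9 + 5 \left(-11\right)\right)\right)^{2} = - \frac{11945}{2} - \left(-123 + \left(9 - 55\right)\right)^{2} = - \frac{11945}{2} - \left(-123 - 46\right)^{2} = - \frac{11945}{2} - \left(-169\right)^{2} = - \frac{11945}{2} - 28561 = - \frac{69067}{2}$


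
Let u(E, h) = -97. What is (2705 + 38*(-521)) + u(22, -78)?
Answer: -17190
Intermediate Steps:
(2705 + 38*(-521)) + u(22, -78) = (2705 + 38*(-521)) - 97 = (2705 - 19798) - 97 = -17093 - 97 = -17190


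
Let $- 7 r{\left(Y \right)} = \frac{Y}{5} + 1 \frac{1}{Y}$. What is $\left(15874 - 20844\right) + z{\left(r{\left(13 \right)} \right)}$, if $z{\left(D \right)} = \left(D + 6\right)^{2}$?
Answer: $- \frac{1022381114}{207025} \approx -4938.4$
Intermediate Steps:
$r{\left(Y \right)} = - \frac{1}{7 Y} - \frac{Y}{35}$ ($r{\left(Y \right)} = - \frac{\frac{Y}{5} + 1 \frac{1}{Y}}{7} = - \frac{Y \frac{1}{5} + \frac{1}{Y}}{7} = - \frac{\frac{Y}{5} + \frac{1}{Y}}{7} = - \frac{\frac{1}{Y} + \frac{Y}{5}}{7} = - \frac{1}{7 Y} - \frac{Y}{35}$)
$z{\left(D \right)} = \left(6 + D\right)^{2}$
$\left(15874 - 20844\right) + z{\left(r{\left(13 \right)} \right)} = \left(15874 - 20844\right) + \left(6 + \frac{-5 - 13^{2}}{35 \cdot 13}\right)^{2} = -4970 + \left(6 + \frac{1}{35} \cdot \frac{1}{13} \left(-5 - 169\right)\right)^{2} = -4970 + \left(6 + \frac{1}{35} \cdot \frac{1}{13} \left(-174\right)\right)^{2} = -4970 + \left(6 - \frac{174}{455}\right)^{2} = -4970 + \left(\frac{2556}{455}\right)^{2} = -4970 + \frac{6533136}{207025} = - \frac{1022381114}{207025}$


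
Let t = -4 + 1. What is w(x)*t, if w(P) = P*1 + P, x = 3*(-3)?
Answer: 54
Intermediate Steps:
t = -3
x = -9
w(P) = 2*P (w(P) = P + P = 2*P)
w(x)*t = (2*(-9))*(-3) = -18*(-3) = 54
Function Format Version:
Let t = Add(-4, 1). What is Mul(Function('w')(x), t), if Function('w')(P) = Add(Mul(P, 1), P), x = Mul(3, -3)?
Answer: 54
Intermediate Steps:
t = -3
x = -9
Function('w')(P) = Mul(2, P) (Function('w')(P) = Add(P, P) = Mul(2, P))
Mul(Function('w')(x), t) = Mul(Mul(2, -9), -3) = Mul(-18, -3) = 54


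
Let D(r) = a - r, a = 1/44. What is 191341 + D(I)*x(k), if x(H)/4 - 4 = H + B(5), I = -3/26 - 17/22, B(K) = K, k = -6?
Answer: 27363326/143 ≈ 1.9135e+5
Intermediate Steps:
a = 1/44 ≈ 0.022727
I = -127/143 (I = -3*1/26 - 17*1/22 = -3/26 - 17/22 = -127/143 ≈ -0.88811)
x(H) = 36 + 4*H (x(H) = 16 + 4*(H + 5) = 16 + 4*(5 + H) = 16 + (20 + 4*H) = 36 + 4*H)
D(r) = 1/44 - r
191341 + D(I)*x(k) = 191341 + (1/44 - 1*(-127/143))*(36 + 4*(-6)) = 191341 + (1/44 + 127/143)*(36 - 24) = 191341 + (521/572)*12 = 191341 + 1563/143 = 27363326/143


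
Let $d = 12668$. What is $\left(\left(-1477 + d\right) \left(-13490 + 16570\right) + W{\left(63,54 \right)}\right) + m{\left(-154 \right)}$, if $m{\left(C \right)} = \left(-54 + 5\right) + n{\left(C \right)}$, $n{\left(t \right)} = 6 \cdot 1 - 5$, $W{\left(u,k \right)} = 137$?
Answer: $34468369$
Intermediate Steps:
$n{\left(t \right)} = 1$ ($n{\left(t \right)} = 6 - 5 = 1$)
$m{\left(C \right)} = -48$ ($m{\left(C \right)} = \left(-54 + 5\right) + 1 = -49 + 1 = -48$)
$\left(\left(-1477 + d\right) \left(-13490 + 16570\right) + W{\left(63,54 \right)}\right) + m{\left(-154 \right)} = \left(\left(-1477 + 12668\right) \left(-13490 + 16570\right) + 137\right) - 48 = \left(11191 \cdot 3080 + 137\right) - 48 = \left(34468280 + 137\right) - 48 = 34468417 - 48 = 34468369$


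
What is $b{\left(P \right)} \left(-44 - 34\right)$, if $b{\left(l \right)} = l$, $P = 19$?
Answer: $-1482$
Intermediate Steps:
$b{\left(P \right)} \left(-44 - 34\right) = 19 \left(-44 - 34\right) = 19 \left(-78\right) = -1482$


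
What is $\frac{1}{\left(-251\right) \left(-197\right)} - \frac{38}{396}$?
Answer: $- \frac{939295}{9790506} \approx -0.095939$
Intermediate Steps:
$\frac{1}{\left(-251\right) \left(-197\right)} - \frac{38}{396} = \left(- \frac{1}{251}\right) \left(- \frac{1}{197}\right) - \frac{19}{198} = \frac{1}{49447} - \frac{19}{198} = - \frac{939295}{9790506}$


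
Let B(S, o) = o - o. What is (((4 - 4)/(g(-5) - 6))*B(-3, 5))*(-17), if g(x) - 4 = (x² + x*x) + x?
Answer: 0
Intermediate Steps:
g(x) = 4 + x + 2*x² (g(x) = 4 + ((x² + x*x) + x) = 4 + ((x² + x²) + x) = 4 + (2*x² + x) = 4 + (x + 2*x²) = 4 + x + 2*x²)
B(S, o) = 0
(((4 - 4)/(g(-5) - 6))*B(-3, 5))*(-17) = (((4 - 4)/((4 - 5 + 2*(-5)²) - 6))*0)*(-17) = ((0/((4 - 5 + 2*25) - 6))*0)*(-17) = ((0/((4 - 5 + 50) - 6))*0)*(-17) = ((0/(49 - 6))*0)*(-17) = ((0/43)*0)*(-17) = ((0*(1/43))*0)*(-17) = (0*0)*(-17) = 0*(-17) = 0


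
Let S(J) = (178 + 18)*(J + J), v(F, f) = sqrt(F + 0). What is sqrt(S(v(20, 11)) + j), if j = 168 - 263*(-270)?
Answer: sqrt(71178 + 784*sqrt(5)) ≈ 270.06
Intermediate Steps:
v(F, f) = sqrt(F)
j = 71178 (j = 168 + 71010 = 71178)
S(J) = 392*J (S(J) = 196*(2*J) = 392*J)
sqrt(S(v(20, 11)) + j) = sqrt(392*sqrt(20) + 71178) = sqrt(392*(2*sqrt(5)) + 71178) = sqrt(784*sqrt(5) + 71178) = sqrt(71178 + 784*sqrt(5))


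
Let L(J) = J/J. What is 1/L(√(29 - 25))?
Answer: 1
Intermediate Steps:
L(J) = 1
1/L(√(29 - 25)) = 1/1 = 1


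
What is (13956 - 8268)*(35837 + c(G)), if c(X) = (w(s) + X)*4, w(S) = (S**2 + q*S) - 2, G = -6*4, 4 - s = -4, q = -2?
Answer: 204341400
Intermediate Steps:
s = 8 (s = 4 - 1*(-4) = 4 + 4 = 8)
G = -24
w(S) = -2 + S**2 - 2*S (w(S) = (S**2 - 2*S) - 2 = -2 + S**2 - 2*S)
c(X) = 184 + 4*X (c(X) = ((-2 + 8**2 - 2*8) + X)*4 = ((-2 + 64 - 16) + X)*4 = (46 + X)*4 = 184 + 4*X)
(13956 - 8268)*(35837 + c(G)) = (13956 - 8268)*(35837 + (184 + 4*(-24))) = 5688*(35837 + (184 - 96)) = 5688*(35837 + 88) = 5688*35925 = 204341400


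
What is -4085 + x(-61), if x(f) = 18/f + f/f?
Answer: -249142/61 ≈ -4084.3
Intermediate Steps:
x(f) = 1 + 18/f (x(f) = 18/f + 1 = 1 + 18/f)
-4085 + x(-61) = -4085 + (18 - 61)/(-61) = -4085 - 1/61*(-43) = -4085 + 43/61 = -249142/61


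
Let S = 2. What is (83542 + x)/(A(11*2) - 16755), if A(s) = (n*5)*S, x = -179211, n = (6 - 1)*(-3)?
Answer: 13667/2415 ≈ 5.6592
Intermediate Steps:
n = -15 (n = 5*(-3) = -15)
A(s) = -150 (A(s) = -15*5*2 = -75*2 = -150)
(83542 + x)/(A(11*2) - 16755) = (83542 - 179211)/(-150 - 16755) = -95669/(-16905) = -95669*(-1/16905) = 13667/2415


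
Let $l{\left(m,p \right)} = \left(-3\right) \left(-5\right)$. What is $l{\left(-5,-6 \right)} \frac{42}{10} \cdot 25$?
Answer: $1575$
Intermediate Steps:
$l{\left(m,p \right)} = 15$
$l{\left(-5,-6 \right)} \frac{42}{10} \cdot 25 = 15 \cdot \frac{42}{10} \cdot 25 = 15 \cdot 42 \cdot \frac{1}{10} \cdot 25 = 15 \cdot \frac{21}{5} \cdot 25 = 63 \cdot 25 = 1575$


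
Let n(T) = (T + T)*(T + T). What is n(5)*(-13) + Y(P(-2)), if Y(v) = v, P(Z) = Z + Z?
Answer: -1304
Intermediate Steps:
P(Z) = 2*Z
n(T) = 4*T**2 (n(T) = (2*T)*(2*T) = 4*T**2)
n(5)*(-13) + Y(P(-2)) = (4*5**2)*(-13) + 2*(-2) = (4*25)*(-13) - 4 = 100*(-13) - 4 = -1300 - 4 = -1304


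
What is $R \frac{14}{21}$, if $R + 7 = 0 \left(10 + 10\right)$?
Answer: $- \frac{14}{3} \approx -4.6667$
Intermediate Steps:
$R = -7$ ($R = -7 + 0 \left(10 + 10\right) = -7 + 0 \cdot 20 = -7 + 0 = -7$)
$R \frac{14}{21} = - 7 \cdot \frac{14}{21} = - 7 \cdot 14 \cdot \frac{1}{21} = \left(-7\right) \frac{2}{3} = - \frac{14}{3}$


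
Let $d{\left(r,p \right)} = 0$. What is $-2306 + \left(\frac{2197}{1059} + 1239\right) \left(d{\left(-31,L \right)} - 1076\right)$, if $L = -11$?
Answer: $- \frac{1416626702}{1059} \approx -1.3377 \cdot 10^{6}$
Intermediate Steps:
$-2306 + \left(\frac{2197}{1059} + 1239\right) \left(d{\left(-31,L \right)} - 1076\right) = -2306 + \left(\frac{2197}{1059} + 1239\right) \left(0 - 1076\right) = -2306 + \left(2197 \cdot \frac{1}{1059} + 1239\right) \left(-1076\right) = -2306 + \left(\frac{2197}{1059} + 1239\right) \left(-1076\right) = -2306 + \frac{1314298}{1059} \left(-1076\right) = -2306 - \frac{1414184648}{1059} = - \frac{1416626702}{1059}$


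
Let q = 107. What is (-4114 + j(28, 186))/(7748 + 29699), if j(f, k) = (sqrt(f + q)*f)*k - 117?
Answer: -4231/37447 + 15624*sqrt(15)/37447 ≈ 1.5029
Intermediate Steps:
j(f, k) = -117 + f*k*sqrt(107 + f) (j(f, k) = (sqrt(f + 107)*f)*k - 117 = (sqrt(107 + f)*f)*k - 117 = (f*sqrt(107 + f))*k - 117 = f*k*sqrt(107 + f) - 117 = -117 + f*k*sqrt(107 + f))
(-4114 + j(28, 186))/(7748 + 29699) = (-4114 + (-117 + 28*186*sqrt(107 + 28)))/(7748 + 29699) = (-4114 + (-117 + 28*186*sqrt(135)))/37447 = (-4114 + (-117 + 28*186*(3*sqrt(15))))*(1/37447) = (-4114 + (-117 + 15624*sqrt(15)))*(1/37447) = (-4231 + 15624*sqrt(15))*(1/37447) = -4231/37447 + 15624*sqrt(15)/37447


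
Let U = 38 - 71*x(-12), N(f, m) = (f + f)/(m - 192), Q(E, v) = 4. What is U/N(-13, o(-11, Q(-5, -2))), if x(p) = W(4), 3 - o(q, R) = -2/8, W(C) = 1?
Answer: -24915/104 ≈ -239.57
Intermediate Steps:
o(q, R) = 13/4 (o(q, R) = 3 - (-2)/8 = 3 - 1*(-¼) = 3 + ¼ = 13/4)
x(p) = 1
N(f, m) = 2*f/(-192 + m) (N(f, m) = (2*f)/(-192 + m) = 2*f/(-192 + m))
U = -33 (U = 38 - 71*1 = 38 - 71 = -33)
U/N(-13, o(-11, Q(-5, -2))) = -33/(2*(-13)/(-192 + 13/4)) = -33/(2*(-13)/(-755/4)) = -33/(2*(-13)*(-4/755)) = -33/104/755 = -33*755/104 = -24915/104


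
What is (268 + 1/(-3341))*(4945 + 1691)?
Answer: 5941788132/3341 ≈ 1.7784e+6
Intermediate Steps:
(268 + 1/(-3341))*(4945 + 1691) = (268 - 1/3341)*6636 = (895387/3341)*6636 = 5941788132/3341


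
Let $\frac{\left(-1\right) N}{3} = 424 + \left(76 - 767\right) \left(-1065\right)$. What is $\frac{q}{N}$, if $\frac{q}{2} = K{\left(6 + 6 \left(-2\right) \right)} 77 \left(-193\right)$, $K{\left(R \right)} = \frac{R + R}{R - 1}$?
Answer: $\frac{16984}{736339} \approx 0.023065$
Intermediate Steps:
$K{\left(R \right)} = \frac{2 R}{-1 + R}$
$q = -50952$ ($q = 2 \frac{2 \left(6 + 6 \left(-2\right)\right)}{-1 + \left(6 + 6 \left(-2\right)\right)} 77 \left(-193\right) = 2 \frac{2 \left(6 - 12\right)}{-1 + \left(6 - 12\right)} 77 \left(-193\right) = 2 \cdot 2 \left(-6\right) \frac{1}{-1 - 6} \cdot 77 \left(-193\right) = 2 \cdot 2 \left(-6\right) \frac{1}{-7} \cdot 77 \left(-193\right) = 2 \cdot 2 \left(-6\right) \left(- \frac{1}{7}\right) 77 \left(-193\right) = 2 \cdot \frac{12}{7} \cdot 77 \left(-193\right) = 2 \cdot 132 \left(-193\right) = 2 \left(-25476\right) = -50952$)
$N = -2209017$ ($N = - 3 \left(424 + \left(76 - 767\right) \left(-1065\right)\right) = - 3 \left(424 - -735915\right) = - 3 \left(424 + 735915\right) = \left(-3\right) 736339 = -2209017$)
$\frac{q}{N} = - \frac{50952}{-2209017} = \left(-50952\right) \left(- \frac{1}{2209017}\right) = \frac{16984}{736339}$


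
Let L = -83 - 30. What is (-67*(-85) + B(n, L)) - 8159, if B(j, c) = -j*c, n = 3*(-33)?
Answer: -13651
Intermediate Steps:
L = -113
n = -99
B(j, c) = -c*j
(-67*(-85) + B(n, L)) - 8159 = (-67*(-85) - 1*(-113)*(-99)) - 8159 = (-1*(-5695) - 11187) - 8159 = (5695 - 11187) - 8159 = -5492 - 8159 = -13651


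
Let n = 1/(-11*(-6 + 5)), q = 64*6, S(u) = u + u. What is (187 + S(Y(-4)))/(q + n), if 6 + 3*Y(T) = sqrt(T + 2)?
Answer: 2013/4225 + 22*I*sqrt(2)/12675 ≈ 0.47645 + 0.0024546*I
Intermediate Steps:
Y(T) = -2 + sqrt(2 + T)/3 (Y(T) = -2 + sqrt(T + 2)/3 = -2 + sqrt(2 + T)/3)
S(u) = 2*u
q = 384
n = 1/11 (n = 1/(-11*(-1)) = 1/11 ≈ 0.090909)
(187 + S(Y(-4)))/(q + n) = (187 + 2*(-2 + sqrt(2 - 4)/3))/(384 + 1/11) = (187 + 2*(-2 + sqrt(-2)/3))/(4225/11) = (187 + 2*(-2 + (I*sqrt(2))/3))*(11/4225) = (187 + 2*(-2 + I*sqrt(2)/3))*(11/4225) = (187 + (-4 + 2*I*sqrt(2)/3))*(11/4225) = (183 + 2*I*sqrt(2)/3)*(11/4225) = 2013/4225 + 22*I*sqrt(2)/12675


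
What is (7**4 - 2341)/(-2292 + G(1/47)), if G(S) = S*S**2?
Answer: -1245876/47592463 ≈ -0.026178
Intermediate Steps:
G(S) = S**3
(7**4 - 2341)/(-2292 + G(1/47)) = (7**4 - 2341)/(-2292 + (1/47)**3) = (2401 - 2341)/(-2292 + (1/47)**3) = 60/(-2292 + 1/103823) = 60/(-237962315/103823) = 60*(-103823/237962315) = -1245876/47592463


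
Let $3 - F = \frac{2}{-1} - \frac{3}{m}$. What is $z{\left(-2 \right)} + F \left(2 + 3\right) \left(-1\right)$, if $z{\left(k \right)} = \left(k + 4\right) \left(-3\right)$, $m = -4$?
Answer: $- \frac{109}{4} \approx -27.25$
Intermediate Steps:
$z{\left(k \right)} = -12 - 3 k$ ($z{\left(k \right)} = \left(4 + k\right) \left(-3\right) = -12 - 3 k$)
$F = \frac{17}{4}$ ($F = 3 - \left(\frac{2}{-1} - \frac{3}{-4}\right) = 3 - \left(2 \left(-1\right) - - \frac{3}{4}\right) = 3 - \left(-2 + \frac{3}{4}\right) = 3 - - \frac{5}{4} = 3 + \frac{5}{4} = \frac{17}{4} \approx 4.25$)
$z{\left(-2 \right)} + F \left(2 + 3\right) \left(-1\right) = \left(-12 - -6\right) + \frac{17 \left(2 + 3\right)}{4} \left(-1\right) = \left(-12 + 6\right) + \frac{17}{4} \cdot 5 \left(-1\right) = -6 + \frac{85}{4} \left(-1\right) = -6 - \frac{85}{4} = - \frac{109}{4}$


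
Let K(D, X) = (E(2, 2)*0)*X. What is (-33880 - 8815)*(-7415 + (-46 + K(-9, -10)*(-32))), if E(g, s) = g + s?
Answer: 318547395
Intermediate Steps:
K(D, X) = 0 (K(D, X) = ((2 + 2)*0)*X = (4*0)*X = 0*X = 0)
(-33880 - 8815)*(-7415 + (-46 + K(-9, -10)*(-32))) = (-33880 - 8815)*(-7415 + (-46 + 0*(-32))) = -42695*(-7415 + (-46 + 0)) = -42695*(-7415 - 46) = -42695*(-7461) = 318547395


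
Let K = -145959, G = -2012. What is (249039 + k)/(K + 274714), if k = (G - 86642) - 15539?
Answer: 144846/128755 ≈ 1.1250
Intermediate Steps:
k = -104193 (k = (-2012 - 86642) - 15539 = -88654 - 15539 = -104193)
(249039 + k)/(K + 274714) = (249039 - 104193)/(-145959 + 274714) = 144846/128755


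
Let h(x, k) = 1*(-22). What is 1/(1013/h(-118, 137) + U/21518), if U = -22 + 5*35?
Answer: -118349/5448592 ≈ -0.021721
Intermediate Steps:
U = 153 (U = -22 + 175 = 153)
h(x, k) = -22
1/(1013/h(-118, 137) + U/21518) = 1/(1013/(-22) + 153/21518) = 1/(1013*(-1/22) + 153*(1/21518)) = 1/(-1013/22 + 153/21518) = 1/(-5448592/118349) = -118349/5448592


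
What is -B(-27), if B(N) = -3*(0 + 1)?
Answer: 3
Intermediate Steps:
B(N) = -3 (B(N) = -3*1 = -3)
-B(-27) = -1*(-3) = 3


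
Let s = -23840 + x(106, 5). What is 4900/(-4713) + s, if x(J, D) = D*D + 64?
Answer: -111943363/4713 ≈ -23752.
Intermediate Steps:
x(J, D) = 64 + D**2 (x(J, D) = D**2 + 64 = 64 + D**2)
s = -23751 (s = -23840 + (64 + 5**2) = -23840 + (64 + 25) = -23840 + 89 = -23751)
4900/(-4713) + s = 4900/(-4713) - 23751 = 4900*(-1/4713) - 23751 = -4900/4713 - 23751 = -111943363/4713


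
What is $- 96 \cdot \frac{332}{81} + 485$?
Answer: $\frac{2471}{27} \approx 91.519$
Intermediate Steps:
$- 96 \cdot \frac{332}{81} + 485 = - 96 \cdot 332 \cdot \frac{1}{81} + 485 = \left(-96\right) \frac{332}{81} + 485 = - \frac{10624}{27} + 485 = \frac{2471}{27}$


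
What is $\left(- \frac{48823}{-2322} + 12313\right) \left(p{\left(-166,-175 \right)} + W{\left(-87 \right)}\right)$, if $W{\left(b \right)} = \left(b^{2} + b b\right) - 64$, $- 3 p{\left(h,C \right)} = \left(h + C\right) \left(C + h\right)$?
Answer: $- \frac{2035101975931}{6966} \approx -2.9215 \cdot 10^{8}$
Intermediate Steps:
$p{\left(h,C \right)} = - \frac{\left(C + h\right)^{2}}{3}$ ($p{\left(h,C \right)} = - \frac{\left(h + C\right) \left(C + h\right)}{3} = - \frac{\left(C + h\right) \left(C + h\right)}{3} = - \frac{\left(C + h\right)^{2}}{3}$)
$W{\left(b \right)} = -64 + 2 b^{2}$ ($W{\left(b \right)} = \left(b^{2} + b^{2}\right) - 64 = 2 b^{2} - 64 = -64 + 2 b^{2}$)
$\left(- \frac{48823}{-2322} + 12313\right) \left(p{\left(-166,-175 \right)} + W{\left(-87 \right)}\right) = \left(- \frac{48823}{-2322} + 12313\right) \left(- \frac{\left(-175 - 166\right)^{2}}{3} - \left(64 - 2 \left(-87\right)^{2}\right)\right) = \left(\left(-48823\right) \left(- \frac{1}{2322}\right) + 12313\right) \left(- \frac{\left(-341\right)^{2}}{3} + \left(-64 + 2 \cdot 7569\right)\right) = \left(\frac{48823}{2322} + 12313\right) \left(\left(- \frac{1}{3}\right) 116281 + \left(-64 + 15138\right)\right) = \frac{28639609 \left(- \frac{116281}{3} + 15074\right)}{2322} = \frac{28639609}{2322} \left(- \frac{71059}{3}\right) = - \frac{2035101975931}{6966}$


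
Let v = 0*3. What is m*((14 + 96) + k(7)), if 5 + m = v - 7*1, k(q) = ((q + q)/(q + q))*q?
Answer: -1404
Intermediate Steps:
v = 0
k(q) = q (k(q) = ((2*q)/((2*q)))*q = ((2*q)*(1/(2*q)))*q = 1*q = q)
m = -12 (m = -5 + (0 - 7*1) = -5 + (0 - 7) = -5 - 7 = -12)
m*((14 + 96) + k(7)) = -12*((14 + 96) + 7) = -12*(110 + 7) = -12*117 = -1404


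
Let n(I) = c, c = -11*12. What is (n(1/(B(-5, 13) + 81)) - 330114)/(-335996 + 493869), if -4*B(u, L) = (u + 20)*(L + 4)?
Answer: -330246/157873 ≈ -2.0918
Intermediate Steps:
B(u, L) = -(4 + L)*(20 + u)/4 (B(u, L) = -(u + 20)*(L + 4)/4 = -(20 + u)*(4 + L)/4 = -(4 + L)*(20 + u)/4)
c = -132
n(I) = -132
(n(1/(B(-5, 13) + 81)) - 330114)/(-335996 + 493869) = (-132 - 330114)/(-335996 + 493869) = -330246/157873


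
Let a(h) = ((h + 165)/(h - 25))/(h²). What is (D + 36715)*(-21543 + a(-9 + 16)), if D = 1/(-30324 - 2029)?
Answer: -1253903985264034/1585297 ≈ -7.9096e+8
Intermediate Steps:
D = -1/32353 (D = 1/(-32353) = -1/32353 ≈ -3.0909e-5)
a(h) = (165 + h)/(h²*(-25 + h)) (a(h) = ((165 + h)/(-25 + h))/h² = (165 + h)/(h²*(-25 + h)))
(D + 36715)*(-21543 + a(-9 + 16)) = (-1/32353 + 36715)*(-21543 + (165 + (-9 + 16))/((-9 + 16)²*(-25 + (-9 + 16)))) = 1187840394*(-21543 + (165 + 7)/(7²*(-25 + 7)))/32353 = 1187840394*(-21543 + (1/49)*172/(-18))/32353 = 1187840394*(-21543 + (1/49)*(-1/18)*172)/32353 = 1187840394*(-21543 - 86/441)/32353 = (1187840394/32353)*(-9500549/441) = -1253903985264034/1585297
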